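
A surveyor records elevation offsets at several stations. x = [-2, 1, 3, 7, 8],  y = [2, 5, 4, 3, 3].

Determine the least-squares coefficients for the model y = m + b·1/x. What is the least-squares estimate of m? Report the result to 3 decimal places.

With design matrix M, MᵀM = [[5, 185/168]; [185/168, 39433/28224]] and Mᵀy = [17, 1031/168]ᵀ.
Eliminating b: (39433/28224)·(row 1) − (185/168)·(row 2) gives (40735/7056)·m = (39433/28224)·17 − (185/168)·(1031/168) = 34259/2016, so m = 239813/81470.
Then b = ((1031/168) − (185/168)·(239813/81470))/(39433/28224) = 16884/8147.

m = 2.944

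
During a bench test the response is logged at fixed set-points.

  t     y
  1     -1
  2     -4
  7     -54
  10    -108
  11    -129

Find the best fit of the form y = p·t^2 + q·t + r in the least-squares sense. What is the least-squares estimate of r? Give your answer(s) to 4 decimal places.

r = 1.3411

Forming MᵀM = [[27059, 2683, 275]; [2683, 275, 31]; [275, 31, 5]] and Mᵀy = [-29072, -2886, -296]ᵀ gives MᵀM·[p, q, r]ᵀ = Mᵀy.
Solving the 3×3 system (Gaussian elimination) gives p = -13123/13188, q = -4121/4396, r = 8843/6594.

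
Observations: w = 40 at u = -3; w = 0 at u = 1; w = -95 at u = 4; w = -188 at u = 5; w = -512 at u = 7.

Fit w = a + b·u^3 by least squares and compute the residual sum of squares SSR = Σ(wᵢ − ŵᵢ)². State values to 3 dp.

SSR = 4.266

The normal system MᵀM·[a, b]ᵀ = Mᵀw is [[5, 506]; [506, 138100]]·[a, b]ᵀ = [-755, -206276]ᵀ.
Eliminating b: 138100·(row 1) − 506·(row 2) gives 434464·a = 138100·(-755) − 506·(-206276) = 110156, so a = 27539/108616.
Then b = ((-206276) − 506·(27539/108616))/138100 = -324675/217232.
Residuals: -132023/217232, 269597/217232, 43541/108616, -310319/217232, 85663/217232; SSR = 463403/108616.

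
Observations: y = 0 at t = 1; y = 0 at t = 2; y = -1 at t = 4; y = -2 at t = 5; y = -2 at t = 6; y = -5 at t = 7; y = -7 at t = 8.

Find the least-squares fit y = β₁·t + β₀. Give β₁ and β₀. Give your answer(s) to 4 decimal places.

Entries of XᵀX: Σt·t = 195, Σt = 33, Σ1 = 7.
For Xᵀy: Σt·y = -117, Σy = -17.
XᵀX·[β₁, β₀]ᵀ = Xᵀy becomes [[195, 33]; [33, 7]]·[β₁, β₀]ᵀ = [-117, -17]ᵀ.
Δ = 195·7 − 33² = 276.
β₁ = ((-117)·7 − 33·(-17))/276 = -43/46; β₀ = (195·(-17) − 33·(-117))/276 = 91/46.

β₁ = -0.9348, β₀ = 1.9783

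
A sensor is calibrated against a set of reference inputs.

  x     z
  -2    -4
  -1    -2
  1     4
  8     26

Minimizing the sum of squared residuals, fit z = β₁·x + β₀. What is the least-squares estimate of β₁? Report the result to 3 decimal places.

Entries of AᵀA: Σx·x = 70, Σx = 6, Σ1 = 4.
And Σx·z = 222, Σz = 24.
Normal equations: [[70, 6]; [6, 4]]·[β₁, β₀]ᵀ = [222, 24]ᵀ.
Determinant 70·4 − 6² = 244.
β₁ = (222·4 − 6·24)/244 = 186/61; β₀ = (70·24 − 6·222)/244 = 87/61.

β₁ = 3.049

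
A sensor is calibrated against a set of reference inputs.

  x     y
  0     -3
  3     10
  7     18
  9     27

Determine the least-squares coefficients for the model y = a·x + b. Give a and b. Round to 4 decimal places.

Normal-equation sums: Σx·x = 139, Σx = 19, Σ1 = 4.
Right-hand side: Σx·y = 399, Σy = 52.
MᵀM·[a, b]ᵀ = Mᵀy becomes [[139, 19]; [19, 4]]·[a, b]ᵀ = [399, 52]ᵀ.
Determinant 139·4 − 19² = 195.
a = (399·4 − 19·52)/195 = 608/195; b = (139·52 − 19·399)/195 = -353/195.

a = 3.1179, b = -1.8103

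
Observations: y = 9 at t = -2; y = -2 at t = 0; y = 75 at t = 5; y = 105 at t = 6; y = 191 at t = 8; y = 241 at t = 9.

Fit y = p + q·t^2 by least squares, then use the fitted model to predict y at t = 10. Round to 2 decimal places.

The normal equations are: 6·p + 210·q = 619;  210·p + 12594·q = 37436.
(Σ1 = 6, Σt^2 = 210, Σt^2·t^2 = 12594, Σy = 619, Σt^2·y = 37436.)
Eliminating q: 12594·(row 1) − 210·(row 2) gives 31464·p = 12594·619 − 210·37436 = -65874, so p = -10979/5244.
Then q = (37436 − 210·(-10979/5244))/12594 = 5257/1748.
At t = 10: ŷ = (-10979/5244)·(1) + (5257/1748)·(100) = 1566121/5244.

ŷ = 298.65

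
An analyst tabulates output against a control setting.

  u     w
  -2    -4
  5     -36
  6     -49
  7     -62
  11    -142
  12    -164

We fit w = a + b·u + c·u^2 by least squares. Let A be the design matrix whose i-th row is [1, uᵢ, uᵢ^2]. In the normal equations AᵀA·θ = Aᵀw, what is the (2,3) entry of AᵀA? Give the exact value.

Row 2 ↔ basis u, column 3 ↔ basis u^2, so (AᵀA)_{2,3} = Σᵢ (u)·(u^2) = (-2)·(4) + (5)·(25) + (6)·(36) + (7)·(49) + (11)·(121) + (12)·(144) = 3735.

3735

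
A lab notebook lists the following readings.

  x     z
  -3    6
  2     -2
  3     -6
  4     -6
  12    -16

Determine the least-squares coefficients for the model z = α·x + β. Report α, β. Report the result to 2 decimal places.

From the data, Σx·x = 182, Σx = 18, Σ1 = 5.
Right-hand side: Σx·z = -256, Σz = -24.
Normal equations: [[182, 18]; [18, 5]]·[α, β]ᵀ = [-256, -24]ᵀ.
Eliminating β: 5·(row 1) − 18·(row 2) gives 586·α = 5·(-256) − 18·(-24) = -848, so α = -424/293.
Then β = ((-24) − 18·(-424/293))/5 = 120/293.

α = -1.45, β = 0.41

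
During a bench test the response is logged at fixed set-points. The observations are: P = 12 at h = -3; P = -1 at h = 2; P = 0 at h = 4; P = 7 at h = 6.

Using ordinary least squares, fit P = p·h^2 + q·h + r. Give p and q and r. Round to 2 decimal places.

Forming XᵀX = [[1649, 261, 65]; [261, 65, 9]; [65, 9, 4]] and XᵀP = [356, 4, 18]ᵀ gives XᵀX·[p, q, r]ᵀ = XᵀP.
Solving the 3×3 system (Gaussian elimination) gives p = 3515/6679, q = -14461/6679, r = 5474/6679.

p = 0.53, q = -2.17, r = 0.82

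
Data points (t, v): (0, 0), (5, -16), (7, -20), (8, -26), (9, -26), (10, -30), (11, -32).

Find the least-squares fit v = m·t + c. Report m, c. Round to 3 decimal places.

The normal system AᵀA·[m, c]ᵀ = Aᵀv is [[440, 50]; [50, 7]]·[m, c]ᵀ = [-1314, -150]ᵀ.
Determinant 440·7 − 50² = 580.
m = ((-1314)·7 − 50·(-150))/580 = -849/290; c = (440·(-150) − 50·(-1314))/580 = -15/29.

m = -2.928, c = -0.517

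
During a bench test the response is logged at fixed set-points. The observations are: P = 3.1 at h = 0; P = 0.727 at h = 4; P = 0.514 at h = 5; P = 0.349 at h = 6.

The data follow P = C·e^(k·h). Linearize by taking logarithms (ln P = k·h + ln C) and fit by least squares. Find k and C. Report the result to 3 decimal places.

k = -0.363, C = 3.105

With ln Pᵢ as the transformed response and hᵢ as the regressor:
Σh = 15.0000, Σ(h)² = 77.0000, Σln P = -0.9056, Σh·ln P = -10.9191.
Equations: 77.0000·k + 15.0000·ln C = -10.9191;  15.0000·k + 4·ln C = -0.9056.
Δ = 77.0000·4 − (15.0000)² = 83.0000; k = (-10.9191·4 − 15.0000·-0.9056)/83.0000 = -0.36255, ln C = (77.0000·-0.9056 − 15.0000·-10.9191)/83.0000 = 1.13315, so C = exp(1.13315) = 3.10543.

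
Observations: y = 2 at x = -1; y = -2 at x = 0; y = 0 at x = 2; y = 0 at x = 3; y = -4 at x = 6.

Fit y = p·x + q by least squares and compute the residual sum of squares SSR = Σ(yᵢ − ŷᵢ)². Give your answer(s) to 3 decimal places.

SSR = 10.000

From the data, Σx·x = 50, Σx = 10, Σ1 = 5.
Moment sums: Σx·y = -26, Σy = -4.
det = 50·5 − 10² = 150.
p = ((-26)·5 − 10·(-4))/150 = -3/5; q = (50·(-4) − 10·(-26))/150 = 2/5.
Residuals: 1, -12/5, 4/5, 7/5, -4/5; SSR = 10.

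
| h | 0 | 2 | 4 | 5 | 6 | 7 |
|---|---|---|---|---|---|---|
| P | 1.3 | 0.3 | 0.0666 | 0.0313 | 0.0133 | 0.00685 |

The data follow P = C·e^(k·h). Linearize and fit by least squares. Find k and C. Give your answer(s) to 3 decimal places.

Taking logs, ln P = k·h + ln C, so regress ln P on h.
Over the data: Σh = 24.0000, Σ(h)² = 130.0000, Σln P = -16.4183, Σh·ln P = -91.3693.
Normal system: [[130.0000, 24.0000]; [24.0000, 6]]·[k, ln C]ᵀ = [-91.3693, -16.4183]ᵀ.
Δ = 130.0000·6 − (24.0000)² = 204.0000; k = (-91.3693·6 − 24.0000·-16.4183)/204.0000 = -0.75577, ln C = (130.0000·-16.4183 − 24.0000·-91.3693)/204.0000 = 0.28669, so C = exp(0.28669) = 1.33202.

k = -0.756, C = 1.332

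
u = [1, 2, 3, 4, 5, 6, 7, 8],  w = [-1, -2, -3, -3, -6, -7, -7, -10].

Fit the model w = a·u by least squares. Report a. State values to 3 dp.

a = -1.113

MᵀM·[a]ᵀ = Mᵀw reads: 204·a = -227.
Hence a = -227 / 204 ≈ -1.11275.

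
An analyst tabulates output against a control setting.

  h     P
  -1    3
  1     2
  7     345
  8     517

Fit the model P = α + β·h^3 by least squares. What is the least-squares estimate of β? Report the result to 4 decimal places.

β = 1.0034

Sums needed: Σ1 = 4, Σh^3 = 855, Σh^3·h^3 = 379795.
And ΣP = 867, Σh^3·P = 383038.
Normal equations: [[4, 855]; [855, 379795]]·[α, β]ᵀ = [867, 383038]ᵀ.
Eliminating β: 379795·(row 1) − 855·(row 2) gives 788155·α = 379795·867 − 855·383038 = 1784775, so α = 356955/157631.
Then β = (383038 − 855·(356955/157631))/379795 = 790867/788155.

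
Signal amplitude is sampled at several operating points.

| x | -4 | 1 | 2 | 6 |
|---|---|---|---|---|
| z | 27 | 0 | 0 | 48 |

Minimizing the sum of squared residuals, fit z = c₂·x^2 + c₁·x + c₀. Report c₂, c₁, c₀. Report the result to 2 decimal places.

c₂ = 1.57, c₁ = -1.08, c₀ = -2.27

Forming MᵀM = [[1569, 161, 57]; [161, 57, 5]; [57, 5, 4]] and Mᵀz = [2160, 180, 75]ᵀ gives MᵀM·[c₂, c₁, c₀]ᵀ = Mᵀz.
Solving the 3×3 system (Gaussian elimination) gives c₂ = 4764/3035, c₁ = -3267/3035, c₀ = -6897/3035.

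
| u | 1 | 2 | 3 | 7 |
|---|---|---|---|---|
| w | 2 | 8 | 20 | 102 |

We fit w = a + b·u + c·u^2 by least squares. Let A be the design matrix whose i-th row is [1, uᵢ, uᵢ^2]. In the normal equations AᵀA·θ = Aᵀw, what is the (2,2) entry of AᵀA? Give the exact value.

Row 2 ↔ basis u, column 2 ↔ basis u, so (AᵀA)_{2,2} = Σᵢ (u)·(u) = (1)·(1) + (2)·(2) + (3)·(3) + (7)·(7) = 63.

63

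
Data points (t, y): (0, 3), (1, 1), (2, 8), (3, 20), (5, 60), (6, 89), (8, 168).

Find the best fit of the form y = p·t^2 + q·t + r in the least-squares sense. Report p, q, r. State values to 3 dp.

p = 3.039, q = -3.710, r = 2.762

From the data, Σt^2·t^2 = 6115, Σt^2·t = 889, Σt^2 = 139, Σt·t = 139, Σt = 25, Σ1 = 7.
Moment sums: Σt^2·y = 15669, Σt·y = 2255, Σy = 349.
Solving the 3×3 system (Gaussian elimination) gives p = 234/77, q = -857/231, r = 58/21.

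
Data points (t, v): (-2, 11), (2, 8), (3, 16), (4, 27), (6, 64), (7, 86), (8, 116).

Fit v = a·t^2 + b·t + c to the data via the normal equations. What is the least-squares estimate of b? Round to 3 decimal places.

b = -1.030

Sums needed: Σt^2·t^2 = 8162, Σt^2·t = 1162, Σt^2 = 182, Σt·t = 182, Σt = 28, Σ1 = 7.
And Σt^2·v = 14594, Σt·v = 2064, Σv = 328.
Solving the 3×3 system (Gaussian elimination) gives a = 319/168, b = -173/168, c = 45/28.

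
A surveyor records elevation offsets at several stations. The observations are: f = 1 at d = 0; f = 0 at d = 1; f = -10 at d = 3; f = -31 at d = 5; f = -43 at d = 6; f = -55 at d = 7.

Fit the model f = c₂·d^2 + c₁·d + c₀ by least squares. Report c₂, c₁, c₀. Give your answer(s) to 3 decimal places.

Normal-equation sums: Σd^2·d^2 = 4404, Σd^2·d = 712, Σd^2 = 120, Σd·d = 120, Σd = 22, Σ1 = 6.
And Σd^2·f = -5108, Σd·f = -828, Σf = -138.
Normal equations: [[4404, 712, 120]; [712, 120, 22]; [120, 22, 6]]·[c₂, c₁, c₀]ᵀ = [-5108, -828, -138]ᵀ.
Row-reducing yields c₂ = -1789/1815, c₁ = -829/605, c₀ = 3154/1815.

c₂ = -0.986, c₁ = -1.370, c₀ = 1.738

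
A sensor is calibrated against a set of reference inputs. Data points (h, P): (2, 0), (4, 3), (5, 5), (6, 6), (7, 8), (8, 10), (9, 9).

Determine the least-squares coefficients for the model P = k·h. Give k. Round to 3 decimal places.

Entries of MᵀM: Σh·h = 275.
Moment sums: Σh·P = 290.
So MᵀM·[k]ᵀ = MᵀP: [[275]]·[k]ᵀ = [290]ᵀ.
k = 290/275 = 1.05455.

k = 1.055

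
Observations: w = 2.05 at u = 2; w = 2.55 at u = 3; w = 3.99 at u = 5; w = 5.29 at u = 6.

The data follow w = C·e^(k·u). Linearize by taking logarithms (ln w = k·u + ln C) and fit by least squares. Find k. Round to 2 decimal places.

Let Y = ln w. Fitting Y = k·u + ln C by least squares:
Σu = 16.0000, Σ(u)² = 74.0000, Σln w = 4.7035, Σu·ln w = 21.1578.
Normal system: [[74.0000, 16.0000]; [16.0000, 4]]·[k, ln C]ᵀ = [21.1578, 4.7035]ᵀ.
Slope k = (n·Σu·ln w − Σu·Σln w)/(n·Σ(u)² − (Σu)²) = (4·21.1578 − 16.0000·4.7035)/40.0000 = 0.23437; ln C = (Σln w − k·Σu)/n = 0.23842.

k = 0.23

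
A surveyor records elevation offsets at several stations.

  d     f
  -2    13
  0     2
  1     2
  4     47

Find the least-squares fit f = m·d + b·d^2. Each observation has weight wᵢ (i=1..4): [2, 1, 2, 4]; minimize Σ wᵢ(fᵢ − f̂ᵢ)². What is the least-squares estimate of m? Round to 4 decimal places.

m = -0.4684

Normal-equation sums: Σwᵢ·d·d = 74, Σwᵢ·d·d^2 = 242, Σwᵢ·d^2·d^2 = 1058.
For AᵀWf: Σwᵢ·d·f = 704, Σwᵢ·d^2·f = 3116.
So AᵀWA·[m, b]ᵀ = AᵀWf: [[74, 242]; [242, 1058]]·[m, b]ᵀ = [704, 3116]ᵀ.
Determinant 74·1058 − 242² = 19728.
m = (704·1058 − 242·3116)/19728 = -385/822; b = (74·3116 − 242·704)/19728 = 2509/822.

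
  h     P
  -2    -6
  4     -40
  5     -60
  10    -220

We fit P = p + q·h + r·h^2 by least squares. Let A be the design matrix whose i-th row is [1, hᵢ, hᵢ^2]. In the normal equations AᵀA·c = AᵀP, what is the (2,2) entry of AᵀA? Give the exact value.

Row 2 ↔ basis h, column 2 ↔ basis h, so (AᵀA)_{2,2} = Σᵢ (h)·(h) = (-2)·(-2) + (4)·(4) + (5)·(5) + (10)·(10) = 145.

145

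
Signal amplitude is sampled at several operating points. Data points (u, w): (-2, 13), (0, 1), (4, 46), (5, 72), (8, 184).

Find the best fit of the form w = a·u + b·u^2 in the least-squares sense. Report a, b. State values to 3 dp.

a = -0.284, b = 2.916

Sums needed: Σu·u = 109, Σu·u^2 = 693, Σu^2·u^2 = 4993.
For Xᵀw: Σu·w = 1990, Σu^2·w = 14364.
So XᵀX·[a, b]ᵀ = Xᵀw: [[109, 693]; [693, 4993]]·[a, b]ᵀ = [1990, 14364]ᵀ.
Eliminating b: 4993·(row 1) − 693·(row 2) gives 63988·a = 4993·1990 − 693·14364 = -18182, so a = -9091/31994.
Then b = (14364 − 693·(-9091/31994))/4993 = 93303/31994.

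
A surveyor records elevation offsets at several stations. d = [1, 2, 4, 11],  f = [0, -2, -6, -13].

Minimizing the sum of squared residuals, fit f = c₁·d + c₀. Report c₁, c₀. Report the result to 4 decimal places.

Setting ∂/∂c₁ … = 0 gives: 142·c₁ + 18·c₀ = -171;  18·c₁ + 4·c₀ = -21.
(Σd·d = 142, Σd = 18, Σ1 = 4, Σd·f = -171, Σf = -21.)
Eliminating c₀: 4·(row 1) − 18·(row 2) gives 244·c₁ = 4·(-171) − 18·(-21) = -306, so c₁ = -153/122.
Then c₀ = ((-21) − 18·(-153/122))/4 = 24/61.

c₁ = -1.2541, c₀ = 0.3934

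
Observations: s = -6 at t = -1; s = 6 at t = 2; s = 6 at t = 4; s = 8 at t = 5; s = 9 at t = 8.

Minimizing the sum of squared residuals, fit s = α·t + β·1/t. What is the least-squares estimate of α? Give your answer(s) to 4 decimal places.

Compute the Gram sums: Σt·t = 110, Σt·1/t = 5, Σ1/t·1/t = 2189/1600.
Moment sums: Σt·s = 154, Σ1/t·s = 529/40.
Normal equations: [[110, 5]; [5, 2189/1600]]·[α, β]ᵀ = [154, 529/40]ᵀ.
Eliminating β: (2189/1600)·(row 1) − 5·(row 2) gives (20079/160)·α = (2189/1600)·154 − 5·(529/40) = 115653/800, so α = 38551/33465.
Then β = ((529/40) − 5·(38551/33465))/(2189/1600) = 36520/6693.

α = 1.1520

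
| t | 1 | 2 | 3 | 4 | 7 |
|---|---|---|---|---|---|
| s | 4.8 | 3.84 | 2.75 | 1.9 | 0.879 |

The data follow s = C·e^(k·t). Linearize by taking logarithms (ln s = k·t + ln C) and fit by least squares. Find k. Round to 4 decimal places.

Linearized form: ln s = k·t + ln C. From the 5 transformed points,
XᵀX = [[79.0000, 17.0000]; [17.0000, 5]], rhs = [8.9590, 4.4386]ᵀ  (here Σt = 17.0000, Σ(t)² = 79.0000, Σln s = 4.4386, Σt·ln s = 8.9590).
Slope k = (n·Σt·ln s − Σt·Σln s)/(n·Σ(t)² − (Σt)²) = (5·8.9590 − 17.0000·4.4386)/106.0000 = -0.28925; ln C = (Σln s − k·Σt)/n = 1.87117.

k = -0.2893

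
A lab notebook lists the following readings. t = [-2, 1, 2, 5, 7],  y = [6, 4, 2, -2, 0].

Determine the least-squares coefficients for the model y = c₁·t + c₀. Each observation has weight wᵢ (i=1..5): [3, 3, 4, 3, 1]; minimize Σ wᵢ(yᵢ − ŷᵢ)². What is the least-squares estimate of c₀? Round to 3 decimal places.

c₀ = 4.154

Sums needed: Σwᵢ·t·t = 155, Σwᵢ·t = 27, Σwᵢ·1 = 14.
Moment sums: Σwᵢ·t·y = -38, Σwᵢ·y = 32.
AᵀWA·[c₁, c₀]ᵀ = AᵀWy becomes [[155, 27]; [27, 14]]·[c₁, c₀]ᵀ = [-38, 32]ᵀ.
Δ = 155·14 − 27² = 1441.
c₁ = ((-38)·14 − 27·32)/1441 = -1396/1441; c₀ = (155·32 − 27·(-38))/1441 = 5986/1441.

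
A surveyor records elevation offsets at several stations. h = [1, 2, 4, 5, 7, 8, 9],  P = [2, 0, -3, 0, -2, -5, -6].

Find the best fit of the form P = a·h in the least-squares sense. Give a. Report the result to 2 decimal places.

a = -0.49

Entries of AᵀA: Σh·h = 240.
And Σh·P = -118.
AᵀA·[a]ᵀ = AᵀP becomes [[240]]·[a]ᵀ = [-118]ᵀ.
Hence a = -118 / 240 ≈ -0.491667.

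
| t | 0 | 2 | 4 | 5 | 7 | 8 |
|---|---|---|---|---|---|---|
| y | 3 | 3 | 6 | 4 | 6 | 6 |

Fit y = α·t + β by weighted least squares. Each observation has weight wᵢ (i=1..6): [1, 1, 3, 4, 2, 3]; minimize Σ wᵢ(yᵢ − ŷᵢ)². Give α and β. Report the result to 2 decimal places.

α = 0.36, β = 3.14

The normal equations are: 442·α + 72·β = 386;  72·α + 14·β = 70.
(Σwᵢ·t·t = 442, Σwᵢ·t = 72, Σwᵢ·1 = 14, Σwᵢ·t·y = 386, Σwᵢ·y = 70.)
Eliminating β: 14·(row 1) − 72·(row 2) gives 1004·α = 14·386 − 72·70 = 364, so α = 91/251.
Then β = (70 − 72·(91/251))/14 = 787/251.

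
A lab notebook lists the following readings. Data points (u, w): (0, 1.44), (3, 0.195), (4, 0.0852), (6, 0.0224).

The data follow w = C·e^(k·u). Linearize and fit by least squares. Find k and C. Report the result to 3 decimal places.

With ln wᵢ as the transformed response and uᵢ as the regressor:
AᵀA = [[61.0000, 13.0000]; [13.0000, 4]], rhs = [-37.5474, -7.5316]ᵀ  (here Σu = 13.0000, Σ(u)² = 61.0000, Σln w = -7.5316, Σu·ln w = -37.5474).
Solving (det = 75.0000): k = -0.69706, ln C = 0.38255, so C = exp(0.38255) = 1.46603.

k = -0.697, C = 1.466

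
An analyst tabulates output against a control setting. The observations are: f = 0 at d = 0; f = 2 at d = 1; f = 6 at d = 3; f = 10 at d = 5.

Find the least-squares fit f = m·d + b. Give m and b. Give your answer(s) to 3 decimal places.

Setting ∂/∂m … = 0 gives: 35·m + 9·b = 70;  9·m + 4·b = 18.
Eliminating b: 4·(row 1) − 9·(row 2) gives 59·m = 4·70 − 9·18 = 118, so m = 2.
Then b = (18 − 9·2)/4 = 0.

m = 2.000, b = 0.000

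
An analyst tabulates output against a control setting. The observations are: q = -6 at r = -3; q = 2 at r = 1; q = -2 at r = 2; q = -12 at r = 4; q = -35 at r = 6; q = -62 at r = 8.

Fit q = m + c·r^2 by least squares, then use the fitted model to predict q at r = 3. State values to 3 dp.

q̂ = -6.245

From the data, Σ1 = 6, Σr^2 = 130, Σr^2·r^2 = 5746.
For Xᵀq: Σq = -115, Σr^2·q = -5480.
Eliminating c: 5746·(row 1) − 130·(row 2) gives 17576·m = 5746·(-115) − 130·(-5480) = 51610, so m = 1985/676.
Then c = ((-5480) − 130·(1985/676))/5746 = -8965/8788.
At r = 3: q̂ = (1985/676)·(1) + (-8965/8788)·(9) = -13720/2197.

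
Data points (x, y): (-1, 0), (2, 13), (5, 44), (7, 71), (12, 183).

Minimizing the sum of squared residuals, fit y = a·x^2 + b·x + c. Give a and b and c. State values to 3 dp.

Entries of AᵀA: Σx^2·x^2 = 23779, Σx^2·x = 2203, Σx^2 = 223, Σx·x = 223, Σx = 25, Σ1 = 5.
For Aᵀy: Σx^2·y = 30983, Σx·y = 2939, Σy = 311.
Inverting the 3×3 Gram matrix, [a, b, c]ᵀ = [71343/71629, 219524/71629, 175806/71629]ᵀ.

a = 0.996, b = 3.065, c = 2.454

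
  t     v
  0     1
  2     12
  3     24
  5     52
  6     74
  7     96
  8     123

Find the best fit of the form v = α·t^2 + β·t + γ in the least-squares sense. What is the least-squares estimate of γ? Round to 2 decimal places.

γ = 1.09

Setting ∂/∂α … = 0 gives: 8515·α + 1231·β + 187·γ = 16804;  1231·α + 187·β + 31·γ = 2456;  187·α + 31·β + 7·γ = 382.
Inverting the 3×3 Gram matrix, [α, β, γ]ᵀ = [1471/924, 2285/924, 12/11]ᵀ.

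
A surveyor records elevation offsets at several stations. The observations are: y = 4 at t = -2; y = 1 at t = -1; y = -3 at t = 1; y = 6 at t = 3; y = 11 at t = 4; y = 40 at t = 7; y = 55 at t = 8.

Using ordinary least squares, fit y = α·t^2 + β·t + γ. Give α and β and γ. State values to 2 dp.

α = 0.98, β = -0.84, γ = -1.52

Forming MᵀM = [[6852, 938, 144]; [938, 144, 20]; [144, 20, 7]] and Mᵀy = [5724, 770, 114]ᵀ gives MᵀM·[α, β, γ]ᵀ = Mᵀy.
Inverting the 3×3 Gram matrix, [α, β, γ]ᵀ = [5483/5579, -89364/106001, -161442/106001]ᵀ.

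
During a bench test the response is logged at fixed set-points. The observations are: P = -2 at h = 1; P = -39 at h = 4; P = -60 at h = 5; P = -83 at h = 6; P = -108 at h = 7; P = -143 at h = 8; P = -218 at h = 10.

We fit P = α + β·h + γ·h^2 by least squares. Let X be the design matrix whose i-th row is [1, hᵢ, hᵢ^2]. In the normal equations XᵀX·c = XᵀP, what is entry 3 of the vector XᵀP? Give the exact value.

Entry 3 ↔ basis h^2, so (XᵀP)_{3} = Σᵢ (h^2)·Pᵢ = (1)·(-2) + (16)·(-39) + (25)·(-60) + (36)·(-83) + (49)·(-108) + (64)·(-143) + (100)·(-218) = -41358.

-41358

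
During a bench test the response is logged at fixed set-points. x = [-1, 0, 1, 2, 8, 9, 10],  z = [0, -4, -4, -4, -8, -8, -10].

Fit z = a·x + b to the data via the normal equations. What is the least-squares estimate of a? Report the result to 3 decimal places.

a = -0.692

With design matrix M, MᵀM = [[251, 29]; [29, 7]] and Mᵀz = [-248, -38]ᵀ.
Eliminating b: 7·(row 1) − 29·(row 2) gives 916·a = 7·(-248) − 29·(-38) = -634, so a = -317/458.
Then b = ((-38) − 29·(-317/458))/7 = -1173/458.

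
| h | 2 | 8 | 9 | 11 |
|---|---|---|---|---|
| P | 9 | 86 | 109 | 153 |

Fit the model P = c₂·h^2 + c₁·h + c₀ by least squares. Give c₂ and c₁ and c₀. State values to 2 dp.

Setting ∂/∂c₂ … = 0 gives: 25314·c₂ + 2580·c₁ + 270·c₀ = 32882;  2580·c₂ + 270·c₁ + 30·c₀ = 3370;  270·c₂ + 30·c₁ + 4·c₀ = 357.
Solving the 3×3 system (Gaussian elimination) gives c₂ = 731/732, c₁ = 2249/732, c₀ = -293/244.

c₂ = 1.00, c₁ = 3.07, c₀ = -1.20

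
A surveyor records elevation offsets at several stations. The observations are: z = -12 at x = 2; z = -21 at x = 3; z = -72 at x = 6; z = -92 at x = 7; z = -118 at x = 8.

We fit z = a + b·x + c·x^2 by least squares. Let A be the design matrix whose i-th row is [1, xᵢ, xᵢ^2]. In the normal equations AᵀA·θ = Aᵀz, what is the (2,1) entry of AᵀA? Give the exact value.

Row 2 ↔ basis x, column 1 ↔ basis 1, so (AᵀA)_{2,1} = Σᵢ x = (2)·(1) + (3)·(1) + (6)·(1) + (7)·(1) + (8)·(1) = 26.

26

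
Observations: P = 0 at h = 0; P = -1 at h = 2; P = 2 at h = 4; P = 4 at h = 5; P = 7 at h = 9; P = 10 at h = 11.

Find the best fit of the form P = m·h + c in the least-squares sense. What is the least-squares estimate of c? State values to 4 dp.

From the data, Σh·h = 247, Σh = 31, Σ1 = 6.
Right-hand side: Σh·P = 199, ΣP = 22.
Normal equations: [[247, 31]; [31, 6]]·[m, c]ᵀ = [199, 22]ᵀ.
Δ = 247·6 − 31² = 521.
m = (199·6 − 31·22)/521 = 512/521; c = (247·22 − 31·199)/521 = -735/521.

c = -1.4107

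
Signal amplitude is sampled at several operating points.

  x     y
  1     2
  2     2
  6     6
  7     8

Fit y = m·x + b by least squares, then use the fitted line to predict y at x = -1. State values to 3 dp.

ŷ = -0.500

Compute the Gram sums: Σx·x = 90, Σx = 16, Σ1 = 4.
Moment sums: Σx·y = 98, Σy = 18.
Normal equations: [[90, 16]; [16, 4]]·[m, b]ᵀ = [98, 18]ᵀ.
Δ = 90·4 − 16² = 104.
m = (98·4 − 16·18)/104 = 1; b = (90·18 − 16·98)/104 = 1/2.
At x = -1: ŷ = (1)·(-1) + (1/2)·(1) = -1/2.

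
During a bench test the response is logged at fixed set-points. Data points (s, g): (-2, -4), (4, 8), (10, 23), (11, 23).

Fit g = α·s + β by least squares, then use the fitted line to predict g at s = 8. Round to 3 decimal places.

MᵀM·[α, β]ᵀ = Mᵀg reads: 241·α + 23·β = 523;  23·α + 4·β = 50.
Eliminating β: 4·(row 1) − 23·(row 2) gives 435·α = 4·523 − 23·50 = 942, so α = 314/145.
Then β = (50 − 23·(314/145))/4 = 7/145.
At s = 8: ĝ = (314/145)·(8) + (7/145)·(1) = 2519/145.

ĝ = 17.372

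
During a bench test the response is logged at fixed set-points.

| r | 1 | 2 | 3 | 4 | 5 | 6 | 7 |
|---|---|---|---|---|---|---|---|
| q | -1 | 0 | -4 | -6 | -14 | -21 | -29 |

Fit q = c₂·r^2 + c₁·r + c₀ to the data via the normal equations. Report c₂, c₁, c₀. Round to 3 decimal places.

With design matrix A, AᵀA = [[4676, 784, 140]; [784, 140, 28]; [140, 28, 7]] and Aᵀq = [-2660, -436, -75]ᵀ.
Solving the 3×3 system (Gaussian elimination) gives c₂ = -6/7, c₁ = 2, c₀ = -11/7.

c₂ = -0.857, c₁ = 2.000, c₀ = -1.571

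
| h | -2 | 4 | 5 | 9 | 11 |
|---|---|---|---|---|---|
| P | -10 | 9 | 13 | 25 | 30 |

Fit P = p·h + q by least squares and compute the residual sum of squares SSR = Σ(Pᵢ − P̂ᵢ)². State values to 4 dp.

SSR = 1.6897

The normal equations are: 247·p + 27·q = 676;  27·p + 5·q = 67.
(Σh·h = 247, Σh = 27, Σ1 = 5, Σh·P = 676, ΣP = 67.)
Eliminating q: 5·(row 1) − 27·(row 2) gives 506·p = 5·676 − 27·67 = 1571, so p = 1571/506.
Then q = (67 − 27·(1571/506))/5 = -1703/506.
Residuals: -215/506, -27/506, 213/253, 107/253, -199/253; SSR = 855/506.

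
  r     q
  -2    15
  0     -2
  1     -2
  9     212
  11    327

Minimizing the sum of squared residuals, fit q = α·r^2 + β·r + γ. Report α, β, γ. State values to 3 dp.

α = 2.986, β = -2.956, γ = -2.387

Compute the Gram sums: Σr^2·r^2 = 21219, Σr^2·r = 2053, Σr^2 = 207, Σr·r = 207, Σr = 19, Σ1 = 5.
Right-hand side: Σr^2·q = 56797, Σr·q = 5473, Σq = 550.
So AᵀA·[α, β, γ]ᵀ = Aᵀq: [[21219, 2053, 207]; [2053, 207, 19]; [207, 19, 5]]·[α, β, γ]ᵀ = [56797, 5473, 550]ᵀ.
Solving the 3×3 system (Gaussian elimination) gives α = 756521/253358, β = -748873/253358, γ = -302436/126679.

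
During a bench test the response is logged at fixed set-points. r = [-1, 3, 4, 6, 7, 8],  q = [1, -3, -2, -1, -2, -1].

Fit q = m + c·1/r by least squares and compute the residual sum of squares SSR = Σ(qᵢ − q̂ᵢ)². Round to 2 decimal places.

SSR = 1.80

From the data, Σ1 = 6, Σ1/r = 1/56, Σ1/r·1/r = 34925/28224.
For Mᵀq: Σq = -8, Σ1/r·q = -517/168.
Normal equations: [[6, 1/56]; [1/56, 34925/28224]]·[m, c]ᵀ = [-8, -517/168]ᵀ.
Eliminating c: (34925/28224)·(row 1) − (1/56)·(row 2) gives (69847/9408)·m = (34925/28224)·(-8) − (1/56)·(-517/168) = -277849/28224, so m = -277849/209541.
Then c = ((-517/168) − (1/56)·(-277849/209541))/(34925/28224) = -172368/69847.
Residuals: -29714/209541, -178406/209541, -11957/209541, 154492/209541, -67361/209541, 132946/209541; SSR = 376702/209541.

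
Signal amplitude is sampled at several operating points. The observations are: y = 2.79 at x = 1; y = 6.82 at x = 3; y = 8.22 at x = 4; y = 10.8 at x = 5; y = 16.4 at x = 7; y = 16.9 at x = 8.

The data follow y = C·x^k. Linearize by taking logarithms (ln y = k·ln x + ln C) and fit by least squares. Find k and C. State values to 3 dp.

Linearized form: ln y = k·ln x + ln C. From the 6 transformed points,
Over the data: Σln x = 8.1197, Σ(ln x)² = 13.8297, Σln y = 13.0566, Σln x·ln y = 20.1817.
Normal system: [[13.8297, 8.1197]; [8.1197, 6]]·[k, ln C]ᵀ = [20.1817, 13.0566]ᵀ.
Δ = 13.8297·6 − (8.1197)² = 17.0487; k = (20.1817·6 − 8.1197·13.0566)/17.0487 = 0.88421, ln C = (13.8297·13.0566 − 8.1197·20.1817)/17.0487 = 0.97951, so C = exp(0.97951) = 2.66316.

k = 0.884, C = 2.663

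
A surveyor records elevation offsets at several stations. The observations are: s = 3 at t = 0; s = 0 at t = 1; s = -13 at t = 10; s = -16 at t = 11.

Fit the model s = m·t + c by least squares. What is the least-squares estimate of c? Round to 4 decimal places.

With design matrix A, AᵀA = [[222, 22]; [22, 4]] and Aᵀs = [-306, -26]ᵀ.
Eliminating c: 4·(row 1) − 22·(row 2) gives 404·m = 4·(-306) − 22·(-26) = -652, so m = -163/101.
Then c = ((-26) − 22·(-163/101))/4 = 240/101.

c = 2.3762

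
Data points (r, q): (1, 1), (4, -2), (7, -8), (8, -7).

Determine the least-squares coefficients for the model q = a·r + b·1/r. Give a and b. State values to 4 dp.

Entries of XᵀX: Σr·r = 130, Σr·1/r = 4, Σ1/r·1/r = 3445/3136.
And Σr·q = -119, Σ1/r·q = -85/56.
So XᵀX·[a, b]ᵀ = Xᵀq: [[130, 4]; [4, 3445/3136]]·[a, b]ᵀ = [-119, -85/56]ᵀ.
Eliminating b: (3445/3136)·(row 1) − 4·(row 2) gives (198837/1568)·a = (3445/3136)·(-119) − 4·(-85/56) = -55845/448, so a = -43435/44186.
Then b = ((-85/56) − 4·(-43435/44186))/(3445/3136) = 48552/22093.

a = -0.9830, b = 2.1976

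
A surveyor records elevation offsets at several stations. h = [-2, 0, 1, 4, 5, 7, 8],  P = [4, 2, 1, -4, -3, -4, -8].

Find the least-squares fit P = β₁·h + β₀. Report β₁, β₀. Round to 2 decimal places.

The normal system XᵀX·[β₁, β₀]ᵀ = XᵀP is [[159, 23]; [23, 7]]·[β₁, β₀]ᵀ = [-130, -12]ᵀ.
Δ = 159·7 − 23² = 584.
β₁ = ((-130)·7 − 23·(-12))/584 = -317/292; β₀ = (159·(-12) − 23·(-130))/584 = 541/292.

β₁ = -1.09, β₀ = 1.85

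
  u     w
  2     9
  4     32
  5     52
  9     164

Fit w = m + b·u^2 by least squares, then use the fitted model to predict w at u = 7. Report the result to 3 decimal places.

ŵ = 99.543

Forming XᵀX = [[4, 126]; [126, 7458]] and Xᵀw = [257, 15132]ᵀ gives XᵀX·[m, b]ᵀ = Xᵀw.
det = 4·7458 − 126² = 13956.
m = (257·7458 − 126·15132)/13956 = 1679/2326; b = (4·15132 − 126·257)/13956 = 4691/2326.
At u = 7: ŵ = (1679/2326)·(1) + (4691/2326)·(49) = 115769/1163.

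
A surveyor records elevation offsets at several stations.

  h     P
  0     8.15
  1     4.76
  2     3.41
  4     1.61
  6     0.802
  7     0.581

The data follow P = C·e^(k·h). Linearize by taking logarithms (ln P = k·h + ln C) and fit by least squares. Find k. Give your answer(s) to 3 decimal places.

With ln Pᵢ as the transformed response and hᵢ as the regressor:
XᵀX = [[106.0000, 20.0000]; [20.0000, 6]], rhs = [0.7937, 4.5976]ᵀ  (here Σh = 20.0000, Σ(h)² = 106.0000, Σln P = 4.5976, Σh·ln P = 0.7937).
Δ = 106.0000·6 − (20.0000)² = 236.0000; k = (0.7937·6 − 20.0000·4.5976)/236.0000 = -0.36945, ln C = (106.0000·4.5976 − 20.0000·0.7937)/236.0000 = 1.99774.

k = -0.369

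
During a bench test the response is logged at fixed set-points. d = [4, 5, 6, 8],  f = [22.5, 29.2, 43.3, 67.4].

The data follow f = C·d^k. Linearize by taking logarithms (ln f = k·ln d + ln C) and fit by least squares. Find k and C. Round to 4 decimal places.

Linearized form: ln f = k·ln d + ln C. From the 4 transformed points,
Σln d = 6.8669, Σ(ln d)² = 12.0466, Σln f = 14.4665, Σln d·ln f = 25.2542.
Equations: 12.0466·k + 6.8669·ln C = 25.2542;  6.8669·k + 4·ln C = 14.4665.
Slope k = (n·Σln d·ln f − Σln d·Σln f)/(n·Σ(ln d)² − (Σln d)²) = (4·25.2542 − 6.8669·14.4665)/1.0316 = 1.62507; ln C = (Σln f − k·Σln d)/n = 0.82681, so C = exp(0.82681) = 2.28602.

k = 1.6251, C = 2.2860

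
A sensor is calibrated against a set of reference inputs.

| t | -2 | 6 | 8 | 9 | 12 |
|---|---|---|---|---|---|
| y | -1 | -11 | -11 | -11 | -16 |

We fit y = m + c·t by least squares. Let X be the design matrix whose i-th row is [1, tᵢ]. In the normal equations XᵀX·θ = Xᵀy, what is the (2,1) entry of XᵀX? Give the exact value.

33

Row 2 ↔ basis t, column 1 ↔ basis 1, so (XᵀX)_{2,1} = Σᵢ t = (-2)·(1) + (6)·(1) + (8)·(1) + (9)·(1) + (12)·(1) = 33.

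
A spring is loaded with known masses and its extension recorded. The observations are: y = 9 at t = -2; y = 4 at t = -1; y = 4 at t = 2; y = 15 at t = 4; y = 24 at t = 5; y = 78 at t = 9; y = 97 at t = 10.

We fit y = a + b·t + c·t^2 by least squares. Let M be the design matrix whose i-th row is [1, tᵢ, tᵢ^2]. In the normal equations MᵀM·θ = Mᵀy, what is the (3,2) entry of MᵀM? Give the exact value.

Row 3 ↔ basis t^2, column 2 ↔ basis t, so (MᵀM)_{3,2} = Σᵢ (t^2)·(t) = (4)·(-2) + (1)·(-1) + (4)·(2) + (16)·(4) + (25)·(5) + (81)·(9) + (100)·(10) = 1917.

1917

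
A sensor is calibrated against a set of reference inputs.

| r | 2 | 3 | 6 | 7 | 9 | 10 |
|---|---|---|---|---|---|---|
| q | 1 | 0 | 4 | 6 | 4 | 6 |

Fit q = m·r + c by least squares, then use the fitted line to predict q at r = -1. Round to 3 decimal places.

q̂ = -1.364

Forming AᵀA = [[279, 37]; [37, 6]] and Aᵀq = [164, 21]ᵀ gives AᵀA·[m, c]ᵀ = Aᵀq.
det = 279·6 − 37² = 305.
m = (164·6 − 37·21)/305 = 207/305; c = (279·21 − 37·164)/305 = -209/305.
At r = -1: q̂ = (207/305)·(-1) + (-209/305)·(1) = -416/305.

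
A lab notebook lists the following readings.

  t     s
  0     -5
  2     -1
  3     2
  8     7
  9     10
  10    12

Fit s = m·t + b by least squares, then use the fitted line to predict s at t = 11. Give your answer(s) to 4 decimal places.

ŝ = 13.0344

The normal system MᵀM·[m, b]ᵀ = Mᵀs is [[258, 32]; [32, 6]]·[m, b]ᵀ = [270, 25]ᵀ.
Eliminating b: 6·(row 1) − 32·(row 2) gives 524·m = 6·270 − 32·25 = 820, so m = 205/131.
Then b = (25 − 32·(205/131))/6 = -1095/262.
At t = 11: ŝ = (205/131)·(11) + (-1095/262)·(1) = 3415/262.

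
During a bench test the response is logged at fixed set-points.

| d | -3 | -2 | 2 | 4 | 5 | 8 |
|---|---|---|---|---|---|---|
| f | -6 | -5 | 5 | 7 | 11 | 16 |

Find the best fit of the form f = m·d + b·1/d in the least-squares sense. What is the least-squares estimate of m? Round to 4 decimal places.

The normal system XᵀX·[m, b]ᵀ = Xᵀf is [[122, 6]; [6, 10501/14400]]·[m, b]ᵀ = [249, 259/20]ᵀ.
Eliminating b: (10501/14400)·(row 1) − 6·(row 2) gives (381361/7200)·m = (10501/14400)·249 − 6·(259/20) = 498623/4800, so m = 1495869/762722.
Then b = ((259/20) − 6·(1495869/762722))/(10501/14400) = 618480/381361.

m = 1.9612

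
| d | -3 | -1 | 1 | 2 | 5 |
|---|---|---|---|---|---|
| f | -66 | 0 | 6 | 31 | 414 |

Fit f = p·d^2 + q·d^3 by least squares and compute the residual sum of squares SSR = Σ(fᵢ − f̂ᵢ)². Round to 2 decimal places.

Setting ∂/∂p … = 0 gives: 724·p + 2914·q = 9886;  2914·p + 16420·q = 53786.
(Σd^2·d^2 = 724, Σd^2·d^3 = 2914, Σd^3·d^3 = 16420, Σd^2·f = 9886, Σd^3·f = 53786.)
Δ = 724·16420 − 2914² = 3396684.
p = (9886·16420 − 2914·53786)/3396684 = 1398929/849171; q = (724·53786 − 2914·9886)/3396684 = 2533315/849171.
Residuals: -78714/283057, 1134386/849171, 387594/283057, 462065/849171, -80806/849171; SSR = 3432395/849171.

SSR = 4.04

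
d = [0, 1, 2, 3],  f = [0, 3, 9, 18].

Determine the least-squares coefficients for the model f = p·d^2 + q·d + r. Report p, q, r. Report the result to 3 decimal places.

Forming MᵀM = [[98, 36, 14]; [36, 14, 6]; [14, 6, 4]] and Mᵀf = [201, 75, 30]ᵀ gives MᵀM·[p, q, r]ᵀ = Mᵀf.
Solving the 3×3 system (Gaussian elimination) gives p = 3/2, q = 3/2, r = 0.

p = 1.500, q = 1.500, r = 0.000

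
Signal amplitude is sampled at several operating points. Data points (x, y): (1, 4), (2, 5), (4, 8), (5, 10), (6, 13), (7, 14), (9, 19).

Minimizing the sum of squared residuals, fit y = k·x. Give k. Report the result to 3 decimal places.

The normal system MᵀM·[k]ᵀ = Mᵀy is [[212]]·[k]ᵀ = [443]ᵀ.
Hence k = 443 / 212 ≈ 2.08962.

k = 2.090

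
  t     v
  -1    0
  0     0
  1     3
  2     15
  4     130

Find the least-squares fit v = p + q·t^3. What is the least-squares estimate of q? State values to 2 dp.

q = 2.02

Forming MᵀM = [[5, 72]; [72, 4162]] and Mᵀv = [148, 8443]ᵀ gives MᵀM·[p, q]ᵀ = Mᵀv.
Δ = 5·4162 − 72² = 15626.
p = (148·4162 − 72·8443)/15626 = 4040/7813; q = (5·8443 − 72·148)/15626 = 31559/15626.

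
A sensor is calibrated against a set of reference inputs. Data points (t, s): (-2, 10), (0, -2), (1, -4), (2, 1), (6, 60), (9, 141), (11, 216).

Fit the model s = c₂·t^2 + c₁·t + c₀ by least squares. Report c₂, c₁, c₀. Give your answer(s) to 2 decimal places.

Compute the Gram sums: Σt^2·t^2 = 22531, Σt^2·t = 2277, Σt^2 = 247, Σt·t = 247, Σt = 27, Σ1 = 7.
For Mᵀs: Σt^2·s = 39757, Σt·s = 3983, Σs = 422.
Normal equations: [[22531, 2277, 247]; [2277, 247, 27]; [247, 27, 7]]·[c₂, c₁, c₀]ᵀ = [39757, 3983, 422]ᵀ.
Inverting the 3×3 Gram matrix, [c₂, c₁, c₀]ᵀ = [303293/153930, -456137/256550, -916247/384825]ᵀ.

c₂ = 1.97, c₁ = -1.78, c₀ = -2.38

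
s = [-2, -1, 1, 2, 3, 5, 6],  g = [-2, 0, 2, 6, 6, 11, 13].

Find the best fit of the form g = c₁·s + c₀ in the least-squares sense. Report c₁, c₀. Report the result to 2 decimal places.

c₁ = 1.87, c₀ = 1.41

XᵀX·[c₁, c₀]ᵀ = Xᵀg reads: 80·c₁ + 14·c₀ = 169;  14·c₁ + 7·c₀ = 36.
Eliminating c₀: 7·(row 1) − 14·(row 2) gives 364·c₁ = 7·169 − 14·36 = 679, so c₁ = 97/52.
Then c₀ = (36 − 14·(97/52))/7 = 257/182.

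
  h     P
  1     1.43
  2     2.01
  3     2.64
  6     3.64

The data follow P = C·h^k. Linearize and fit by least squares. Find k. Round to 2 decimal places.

k = 0.53

With ln Pᵢ as the transformed response and ln hᵢ as the regressor:
XᵀX = [[4.8978, 3.5835]; [3.5835, 4]], rhs = [3.8653, 3.3186]ᵀ  (here Σln h = 3.5835, Σ(ln h)² = 4.8978, Σln P = 3.3186, Σln h·ln P = 3.8653).
Solving (det = 6.7496): k = 0.52880, ln C = 0.35590.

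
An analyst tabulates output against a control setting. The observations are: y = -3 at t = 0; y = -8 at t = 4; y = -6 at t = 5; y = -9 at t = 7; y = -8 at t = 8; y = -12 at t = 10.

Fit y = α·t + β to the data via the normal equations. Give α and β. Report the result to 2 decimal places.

Entries of AᵀA: Σt·t = 254, Σt = 34, Σ1 = 6.
Moment sums: Σt·y = -309, Σy = -46.
Eliminating β: 6·(row 1) − 34·(row 2) gives 368·α = 6·(-309) − 34·(-46) = -290, so α = -145/184.
Then β = ((-46) − 34·(-145/184))/6 = -589/184.

α = -0.79, β = -3.20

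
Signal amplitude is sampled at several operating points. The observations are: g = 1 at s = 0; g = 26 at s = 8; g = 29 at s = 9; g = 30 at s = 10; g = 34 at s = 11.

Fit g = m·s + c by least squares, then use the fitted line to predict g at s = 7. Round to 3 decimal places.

ĝ = 22.205

Sums needed: Σs·s = 366, Σs = 38, Σ1 = 5.
Right-hand side: Σs·g = 1143, Σg = 120.
So MᵀM·[m, c]ᵀ = Mᵀg: [[366, 38]; [38, 5]]·[m, c]ᵀ = [1143, 120]ᵀ.
Eliminating c: 5·(row 1) − 38·(row 2) gives 386·m = 5·1143 − 38·120 = 1155, so m = 1155/386.
Then c = (120 − 38·(1155/386))/5 = 243/193.
At s = 7: ĝ = (1155/386)·(7) + (243/193)·(1) = 8571/386.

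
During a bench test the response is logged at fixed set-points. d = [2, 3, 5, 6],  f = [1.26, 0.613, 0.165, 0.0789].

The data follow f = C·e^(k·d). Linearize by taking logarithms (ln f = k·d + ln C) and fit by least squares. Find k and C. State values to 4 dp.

Linearized form: ln f = k·d + ln C. From the 4 transformed points,
Σd = 16.0000, Σ(d)² = 74.0000, Σln f = -4.5997, Σd·ln f = -25.2524.
Equations: 74.0000·k + 16.0000·ln C = -25.2524;  16.0000·k + 4·ln C = -4.5997.
Δ = 74.0000·4 − (16.0000)² = 40.0000; k = (-25.2524·4 − 16.0000·-4.5997)/40.0000 = -0.68538, ln C = (74.0000·-4.5997 − 16.0000·-25.2524)/40.0000 = 1.59160, so C = exp(1.59160) = 4.91161.

k = -0.6854, C = 4.9116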